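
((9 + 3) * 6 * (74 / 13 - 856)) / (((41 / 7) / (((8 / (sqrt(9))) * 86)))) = -1277665536 / 533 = -2397121.08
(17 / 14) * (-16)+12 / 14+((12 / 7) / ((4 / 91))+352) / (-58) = -25.31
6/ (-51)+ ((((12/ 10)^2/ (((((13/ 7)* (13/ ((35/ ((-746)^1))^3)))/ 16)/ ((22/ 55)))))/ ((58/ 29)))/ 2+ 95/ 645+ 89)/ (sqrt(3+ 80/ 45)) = -2/ 17+ 100858148739256* sqrt(43)/ 16216238055277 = 40.67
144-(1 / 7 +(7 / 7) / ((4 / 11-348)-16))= 143.86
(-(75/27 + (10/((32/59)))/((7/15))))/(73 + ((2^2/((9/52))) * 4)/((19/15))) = -809875/2795856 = -0.29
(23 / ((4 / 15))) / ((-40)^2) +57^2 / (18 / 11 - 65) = -45697827 / 892160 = -51.22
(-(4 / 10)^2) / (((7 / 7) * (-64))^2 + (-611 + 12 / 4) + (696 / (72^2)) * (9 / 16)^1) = -1536 / 33485525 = -0.00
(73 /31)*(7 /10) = 511 /310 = 1.65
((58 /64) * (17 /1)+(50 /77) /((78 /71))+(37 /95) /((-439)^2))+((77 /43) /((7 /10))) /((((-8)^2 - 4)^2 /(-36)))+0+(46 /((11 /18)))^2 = 4728429340368470809 /832183493100960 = 5681.96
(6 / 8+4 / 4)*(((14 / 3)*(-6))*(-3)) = 147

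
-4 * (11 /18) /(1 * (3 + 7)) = -11 /45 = -0.24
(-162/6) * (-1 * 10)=270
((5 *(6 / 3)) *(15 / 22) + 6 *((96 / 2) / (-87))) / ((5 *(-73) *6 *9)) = -373 / 2095830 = -0.00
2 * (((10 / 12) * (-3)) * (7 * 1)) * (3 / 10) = -21 / 2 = -10.50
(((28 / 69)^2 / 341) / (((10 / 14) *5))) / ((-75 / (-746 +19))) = 3989776 / 3044064375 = 0.00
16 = 16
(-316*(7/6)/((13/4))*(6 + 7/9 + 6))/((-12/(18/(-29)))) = -254380/3393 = -74.97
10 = 10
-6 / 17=-0.35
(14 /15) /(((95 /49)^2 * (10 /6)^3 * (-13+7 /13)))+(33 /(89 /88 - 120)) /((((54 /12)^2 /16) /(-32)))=11175472542217 /1594700578125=7.01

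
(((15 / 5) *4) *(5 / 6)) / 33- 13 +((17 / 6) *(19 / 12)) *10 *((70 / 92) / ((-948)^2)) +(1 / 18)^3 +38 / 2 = 6.30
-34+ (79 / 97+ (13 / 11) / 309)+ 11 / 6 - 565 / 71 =-39.31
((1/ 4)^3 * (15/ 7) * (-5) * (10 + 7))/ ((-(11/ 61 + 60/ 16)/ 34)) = 1322175/ 53704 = 24.62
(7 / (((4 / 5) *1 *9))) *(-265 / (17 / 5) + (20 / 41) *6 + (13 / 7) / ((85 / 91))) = -148456 / 2091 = -71.00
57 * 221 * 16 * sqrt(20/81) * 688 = 92445184 * sqrt(5)/3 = 68904571.87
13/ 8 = 1.62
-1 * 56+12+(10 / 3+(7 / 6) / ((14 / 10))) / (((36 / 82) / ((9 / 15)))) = -1379 / 36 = -38.31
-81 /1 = -81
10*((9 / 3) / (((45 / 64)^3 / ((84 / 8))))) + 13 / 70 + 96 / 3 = 26602577 / 28350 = 938.36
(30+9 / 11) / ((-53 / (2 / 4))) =-339 / 1166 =-0.29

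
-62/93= -2/3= -0.67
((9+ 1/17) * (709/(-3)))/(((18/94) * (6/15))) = -12829355/459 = -27950.66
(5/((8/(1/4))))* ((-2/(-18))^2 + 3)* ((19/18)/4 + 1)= 27755/46656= 0.59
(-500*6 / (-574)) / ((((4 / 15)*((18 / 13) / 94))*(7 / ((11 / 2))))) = 4200625 / 4018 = 1045.45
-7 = -7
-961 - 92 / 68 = -16360 / 17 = -962.35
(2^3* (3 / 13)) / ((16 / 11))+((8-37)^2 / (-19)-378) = -207971 / 494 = -420.99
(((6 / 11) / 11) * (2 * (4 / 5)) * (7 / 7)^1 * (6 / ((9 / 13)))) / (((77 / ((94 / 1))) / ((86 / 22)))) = 3.28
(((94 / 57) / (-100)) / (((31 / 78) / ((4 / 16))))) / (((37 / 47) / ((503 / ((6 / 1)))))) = -14444651 / 13075800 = -1.10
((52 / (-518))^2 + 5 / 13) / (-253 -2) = -114731 / 74124505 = -0.00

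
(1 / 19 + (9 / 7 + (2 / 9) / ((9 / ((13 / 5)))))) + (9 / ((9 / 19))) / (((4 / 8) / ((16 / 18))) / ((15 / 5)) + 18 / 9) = 543404 / 53865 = 10.09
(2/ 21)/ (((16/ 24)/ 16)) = 16/ 7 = 2.29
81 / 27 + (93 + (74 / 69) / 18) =59653 / 621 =96.06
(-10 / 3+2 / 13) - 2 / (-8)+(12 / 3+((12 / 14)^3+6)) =412025 / 53508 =7.70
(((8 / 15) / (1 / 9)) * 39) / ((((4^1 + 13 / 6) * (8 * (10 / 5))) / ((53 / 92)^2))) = 985959 / 1565840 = 0.63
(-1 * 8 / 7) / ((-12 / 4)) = 8 / 21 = 0.38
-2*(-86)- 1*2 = 170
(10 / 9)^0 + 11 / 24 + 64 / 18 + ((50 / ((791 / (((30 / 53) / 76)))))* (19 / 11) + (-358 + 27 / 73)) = -854676402703 / 2423820168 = -352.62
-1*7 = -7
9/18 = 0.50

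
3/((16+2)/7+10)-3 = -243/88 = -2.76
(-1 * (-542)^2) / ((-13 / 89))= 26144996 / 13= 2011153.54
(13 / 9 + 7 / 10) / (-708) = -193 / 63720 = -0.00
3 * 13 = 39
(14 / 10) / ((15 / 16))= 112 / 75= 1.49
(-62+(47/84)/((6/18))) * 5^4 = -1055625/28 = -37700.89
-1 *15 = -15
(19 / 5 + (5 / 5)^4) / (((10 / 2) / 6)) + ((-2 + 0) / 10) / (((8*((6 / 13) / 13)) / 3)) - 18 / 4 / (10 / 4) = 1.85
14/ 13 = 1.08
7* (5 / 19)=35 / 19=1.84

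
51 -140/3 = 13/3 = 4.33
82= 82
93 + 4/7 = 655/7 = 93.57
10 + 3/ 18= 10.17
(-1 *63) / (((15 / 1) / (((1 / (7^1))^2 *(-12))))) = 36 / 35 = 1.03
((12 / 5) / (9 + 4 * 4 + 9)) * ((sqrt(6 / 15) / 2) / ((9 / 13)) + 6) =13 * sqrt(10) / 1275 + 36 / 85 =0.46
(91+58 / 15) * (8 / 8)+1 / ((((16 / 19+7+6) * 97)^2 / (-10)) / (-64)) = 926107690783 / 9762166815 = 94.87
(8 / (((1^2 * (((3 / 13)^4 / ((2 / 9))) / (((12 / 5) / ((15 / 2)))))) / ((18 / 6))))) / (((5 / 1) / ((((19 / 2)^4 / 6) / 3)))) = 14888392324 / 273375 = 54461.43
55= 55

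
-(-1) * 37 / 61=37 / 61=0.61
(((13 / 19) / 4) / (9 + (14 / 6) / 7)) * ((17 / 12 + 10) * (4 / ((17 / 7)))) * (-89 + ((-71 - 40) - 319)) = -924339 / 5168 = -178.86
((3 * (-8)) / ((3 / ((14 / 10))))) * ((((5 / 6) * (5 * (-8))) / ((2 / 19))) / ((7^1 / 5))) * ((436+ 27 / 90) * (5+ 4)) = 9947640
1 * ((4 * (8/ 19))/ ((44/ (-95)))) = -40/ 11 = -3.64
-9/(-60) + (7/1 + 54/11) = 2653/220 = 12.06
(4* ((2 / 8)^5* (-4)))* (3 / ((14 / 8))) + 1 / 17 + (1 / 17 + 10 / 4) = 4933 / 1904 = 2.59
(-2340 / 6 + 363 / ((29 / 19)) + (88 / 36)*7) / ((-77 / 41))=1445291 / 20097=71.92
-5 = -5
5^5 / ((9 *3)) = 3125 / 27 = 115.74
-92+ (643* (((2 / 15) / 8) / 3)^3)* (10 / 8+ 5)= -85846397 / 933120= -92.00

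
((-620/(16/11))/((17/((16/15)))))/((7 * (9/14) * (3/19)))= -51832/1377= -37.64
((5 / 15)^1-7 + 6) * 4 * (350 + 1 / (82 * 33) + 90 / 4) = -4031944 / 4059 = -993.33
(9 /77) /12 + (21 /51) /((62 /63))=69495 /162316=0.43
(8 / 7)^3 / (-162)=-256 / 27783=-0.01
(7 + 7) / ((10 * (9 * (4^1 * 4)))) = 7 / 720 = 0.01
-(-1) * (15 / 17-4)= -53 / 17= -3.12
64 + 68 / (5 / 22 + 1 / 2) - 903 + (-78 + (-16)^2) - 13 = -1161 / 2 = -580.50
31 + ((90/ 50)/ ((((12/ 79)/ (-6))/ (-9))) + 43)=7139/ 10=713.90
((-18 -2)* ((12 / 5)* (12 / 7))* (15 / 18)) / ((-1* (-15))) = -32 / 7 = -4.57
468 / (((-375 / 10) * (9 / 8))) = -832 / 75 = -11.09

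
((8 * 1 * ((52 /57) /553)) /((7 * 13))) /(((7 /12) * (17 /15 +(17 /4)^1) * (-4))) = -0.00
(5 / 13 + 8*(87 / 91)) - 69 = -5548 / 91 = -60.97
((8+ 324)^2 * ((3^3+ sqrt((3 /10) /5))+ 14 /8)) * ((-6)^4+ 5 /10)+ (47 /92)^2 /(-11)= 71452708 * sqrt(6) /5+ 382520643221631 /93104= 4143535245.04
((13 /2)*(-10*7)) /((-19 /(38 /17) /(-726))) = -660660 /17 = -38862.35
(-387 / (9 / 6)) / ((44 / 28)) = -1806 / 11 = -164.18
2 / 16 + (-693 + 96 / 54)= -49759 / 72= -691.10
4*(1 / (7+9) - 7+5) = -31 / 4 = -7.75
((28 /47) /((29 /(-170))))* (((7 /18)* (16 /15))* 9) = -53312 /4089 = -13.04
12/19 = 0.63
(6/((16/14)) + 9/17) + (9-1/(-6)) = 3049/204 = 14.95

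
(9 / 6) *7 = 21 / 2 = 10.50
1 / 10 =0.10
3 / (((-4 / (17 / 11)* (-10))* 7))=51 / 3080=0.02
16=16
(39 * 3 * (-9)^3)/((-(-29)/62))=-5288166/29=-182350.55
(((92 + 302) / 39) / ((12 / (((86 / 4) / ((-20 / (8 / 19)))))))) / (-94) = 8471 / 2089620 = 0.00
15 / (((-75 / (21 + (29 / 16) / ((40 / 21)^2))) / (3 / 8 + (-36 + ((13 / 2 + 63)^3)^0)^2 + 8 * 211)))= -12827916423 / 1024000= -12527.26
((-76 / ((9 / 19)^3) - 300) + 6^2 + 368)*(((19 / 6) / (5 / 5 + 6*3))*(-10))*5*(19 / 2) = 105798650 / 2187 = 48376.15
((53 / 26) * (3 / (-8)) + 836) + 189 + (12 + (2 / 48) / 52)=1293223 / 1248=1036.24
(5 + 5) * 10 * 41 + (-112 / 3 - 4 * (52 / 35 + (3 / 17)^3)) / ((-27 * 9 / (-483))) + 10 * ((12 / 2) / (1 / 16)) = 29690904424 / 5969295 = 4973.94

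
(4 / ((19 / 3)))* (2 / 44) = 6 / 209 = 0.03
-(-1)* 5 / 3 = 5 / 3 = 1.67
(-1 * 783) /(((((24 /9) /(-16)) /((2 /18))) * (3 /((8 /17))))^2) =-8.56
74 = 74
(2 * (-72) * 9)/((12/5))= -540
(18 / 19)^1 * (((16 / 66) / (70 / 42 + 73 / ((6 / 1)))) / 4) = 72 / 17347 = 0.00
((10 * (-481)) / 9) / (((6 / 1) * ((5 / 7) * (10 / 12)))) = -6734 / 45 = -149.64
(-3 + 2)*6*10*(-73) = 4380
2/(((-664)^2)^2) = 1/97194641408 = 0.00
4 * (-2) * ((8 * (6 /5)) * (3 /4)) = -57.60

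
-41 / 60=-0.68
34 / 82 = 17 / 41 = 0.41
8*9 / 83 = 72 / 83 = 0.87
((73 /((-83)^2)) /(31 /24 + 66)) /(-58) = -876 /322646315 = -0.00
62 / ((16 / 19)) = 589 / 8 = 73.62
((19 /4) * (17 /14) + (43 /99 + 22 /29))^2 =1252458671689 /25848922176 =48.45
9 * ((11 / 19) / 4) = 99 / 76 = 1.30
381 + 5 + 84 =470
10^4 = 10000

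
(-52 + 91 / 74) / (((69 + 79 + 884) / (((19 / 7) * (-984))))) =2926703 / 22274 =131.40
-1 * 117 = -117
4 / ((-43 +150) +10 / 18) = 9 / 242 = 0.04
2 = 2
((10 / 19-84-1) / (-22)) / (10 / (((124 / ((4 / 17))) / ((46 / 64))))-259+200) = -2255560 / 34650319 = -0.07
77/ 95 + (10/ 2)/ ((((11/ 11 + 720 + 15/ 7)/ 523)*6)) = 4077619/ 2885340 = 1.41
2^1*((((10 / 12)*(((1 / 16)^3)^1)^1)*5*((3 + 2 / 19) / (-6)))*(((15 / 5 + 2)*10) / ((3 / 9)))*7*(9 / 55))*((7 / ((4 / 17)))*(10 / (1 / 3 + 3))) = -55290375 / 3424256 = -16.15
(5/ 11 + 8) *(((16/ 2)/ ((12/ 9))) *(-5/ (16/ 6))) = -4185/ 44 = -95.11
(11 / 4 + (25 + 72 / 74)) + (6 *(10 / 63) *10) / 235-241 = -212.24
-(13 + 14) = -27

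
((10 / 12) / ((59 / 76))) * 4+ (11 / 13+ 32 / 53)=5.74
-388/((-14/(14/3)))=388/3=129.33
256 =256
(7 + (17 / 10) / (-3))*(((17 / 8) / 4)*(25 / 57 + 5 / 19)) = 3281 / 1368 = 2.40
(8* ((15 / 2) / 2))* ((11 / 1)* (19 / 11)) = 570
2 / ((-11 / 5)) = -10 / 11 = -0.91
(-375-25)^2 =160000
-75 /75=-1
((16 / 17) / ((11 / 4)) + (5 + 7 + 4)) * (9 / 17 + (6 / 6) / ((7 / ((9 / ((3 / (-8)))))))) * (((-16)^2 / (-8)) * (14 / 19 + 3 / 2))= 84345600 / 24871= 3391.32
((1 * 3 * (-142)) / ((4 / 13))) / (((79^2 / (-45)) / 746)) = 46477665 / 6241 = 7447.15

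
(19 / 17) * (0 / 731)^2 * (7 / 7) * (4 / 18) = 0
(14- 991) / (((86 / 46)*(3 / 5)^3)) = -2808875 / 1161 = -2419.36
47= 47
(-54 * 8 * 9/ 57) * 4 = -5184/ 19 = -272.84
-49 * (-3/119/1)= 21/17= 1.24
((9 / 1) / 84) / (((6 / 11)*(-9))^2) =121 / 27216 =0.00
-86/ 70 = -43/ 35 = -1.23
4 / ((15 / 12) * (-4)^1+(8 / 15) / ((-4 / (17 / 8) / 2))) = -0.72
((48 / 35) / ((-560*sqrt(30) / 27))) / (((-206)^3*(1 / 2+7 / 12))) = 81*sqrt(30) / 348033549500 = 0.00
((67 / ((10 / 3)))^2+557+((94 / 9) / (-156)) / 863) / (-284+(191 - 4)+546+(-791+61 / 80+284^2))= 116440959452 / 9731354261265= 0.01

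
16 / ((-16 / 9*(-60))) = 3 / 20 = 0.15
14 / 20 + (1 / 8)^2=0.72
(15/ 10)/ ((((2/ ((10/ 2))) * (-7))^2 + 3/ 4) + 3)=0.13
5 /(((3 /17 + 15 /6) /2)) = 340 /91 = 3.74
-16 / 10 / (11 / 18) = -144 / 55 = -2.62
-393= -393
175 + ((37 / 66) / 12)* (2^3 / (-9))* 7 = 174.71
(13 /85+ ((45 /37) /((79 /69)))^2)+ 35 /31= 2.41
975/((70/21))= 585/2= 292.50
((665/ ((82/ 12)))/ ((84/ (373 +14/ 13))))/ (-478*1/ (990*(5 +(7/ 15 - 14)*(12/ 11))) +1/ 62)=69215978655/ 10473983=6608.37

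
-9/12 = -3/4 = -0.75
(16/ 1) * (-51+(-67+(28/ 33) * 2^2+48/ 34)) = -1016032/ 561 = -1811.11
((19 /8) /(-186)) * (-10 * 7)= 665 /744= 0.89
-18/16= -9/8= -1.12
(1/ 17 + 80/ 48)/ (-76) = -22/ 969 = -0.02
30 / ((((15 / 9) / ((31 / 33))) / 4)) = 744 / 11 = 67.64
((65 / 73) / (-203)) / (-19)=65 / 281561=0.00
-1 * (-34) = 34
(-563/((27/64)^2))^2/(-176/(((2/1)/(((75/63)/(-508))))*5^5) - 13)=-590946901164032000/767729057391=-769733.67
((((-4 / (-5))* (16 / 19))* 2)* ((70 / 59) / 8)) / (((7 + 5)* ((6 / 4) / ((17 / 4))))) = 476 / 10089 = 0.05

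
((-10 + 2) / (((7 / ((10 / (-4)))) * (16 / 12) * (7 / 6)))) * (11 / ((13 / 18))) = 17820 / 637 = 27.97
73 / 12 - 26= -239 / 12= -19.92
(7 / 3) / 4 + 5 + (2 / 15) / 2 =113 / 20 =5.65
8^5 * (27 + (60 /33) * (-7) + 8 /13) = 69763072 /143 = 487853.65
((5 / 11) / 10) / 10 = 1 / 220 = 0.00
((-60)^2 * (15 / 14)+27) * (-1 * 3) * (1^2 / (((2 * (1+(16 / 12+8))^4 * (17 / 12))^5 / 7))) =-2211545280205989792 / 953846484877475711724991325881391057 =-0.00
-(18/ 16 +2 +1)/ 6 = -11/ 16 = -0.69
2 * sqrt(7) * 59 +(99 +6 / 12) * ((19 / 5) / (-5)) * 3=-11343 / 50 +118 * sqrt(7)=85.34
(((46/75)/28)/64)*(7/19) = 23/182400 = 0.00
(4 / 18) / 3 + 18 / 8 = 251 / 108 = 2.32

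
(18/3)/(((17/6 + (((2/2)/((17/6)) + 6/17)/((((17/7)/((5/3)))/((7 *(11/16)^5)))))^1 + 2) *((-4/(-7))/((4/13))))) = 0.60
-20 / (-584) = 5 / 146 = 0.03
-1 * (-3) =3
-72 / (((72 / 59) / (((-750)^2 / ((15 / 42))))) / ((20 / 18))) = -103250000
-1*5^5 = -3125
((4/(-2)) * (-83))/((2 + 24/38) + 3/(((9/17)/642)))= 1577/34586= 0.05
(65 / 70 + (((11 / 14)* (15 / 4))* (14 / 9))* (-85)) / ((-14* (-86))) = -0.32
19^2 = 361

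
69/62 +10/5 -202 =-198.89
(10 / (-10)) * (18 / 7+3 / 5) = -111 / 35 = -3.17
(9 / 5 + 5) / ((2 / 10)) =34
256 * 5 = 1280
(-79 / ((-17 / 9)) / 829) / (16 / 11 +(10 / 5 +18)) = 7821 / 3325948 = 0.00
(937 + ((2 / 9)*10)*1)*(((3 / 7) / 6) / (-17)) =-8453 / 2142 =-3.95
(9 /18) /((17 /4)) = 2 /17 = 0.12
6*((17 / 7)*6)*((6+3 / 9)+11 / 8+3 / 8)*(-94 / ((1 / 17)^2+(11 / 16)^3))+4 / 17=-3119282553508 / 15420615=-202280.04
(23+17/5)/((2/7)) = 462/5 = 92.40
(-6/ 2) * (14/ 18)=-7/ 3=-2.33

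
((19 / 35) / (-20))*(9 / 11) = -171 / 7700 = -0.02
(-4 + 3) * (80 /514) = -40 /257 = -0.16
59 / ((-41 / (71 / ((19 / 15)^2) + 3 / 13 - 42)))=-687468 / 192413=-3.57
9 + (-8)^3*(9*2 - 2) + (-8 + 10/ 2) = -8186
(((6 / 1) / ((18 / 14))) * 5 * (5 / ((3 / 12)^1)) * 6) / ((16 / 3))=525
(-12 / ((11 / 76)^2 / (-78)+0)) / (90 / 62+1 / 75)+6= 483546306 / 15851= 30505.73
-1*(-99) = 99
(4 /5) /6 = 2 /15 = 0.13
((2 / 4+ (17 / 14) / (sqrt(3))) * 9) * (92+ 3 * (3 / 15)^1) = 4167 / 10+ 23613 * sqrt(3) / 70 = 1000.97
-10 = -10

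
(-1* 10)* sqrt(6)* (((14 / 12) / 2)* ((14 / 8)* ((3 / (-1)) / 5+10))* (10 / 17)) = -11515* sqrt(6) / 204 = -138.26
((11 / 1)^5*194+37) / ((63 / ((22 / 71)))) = 687366482 / 4473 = 153670.13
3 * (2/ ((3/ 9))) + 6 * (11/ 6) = 29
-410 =-410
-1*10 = -10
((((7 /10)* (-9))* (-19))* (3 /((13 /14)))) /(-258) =-1.50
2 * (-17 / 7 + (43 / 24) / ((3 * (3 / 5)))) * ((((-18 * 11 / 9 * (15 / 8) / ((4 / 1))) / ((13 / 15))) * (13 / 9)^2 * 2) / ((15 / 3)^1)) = 1549405 / 54432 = 28.46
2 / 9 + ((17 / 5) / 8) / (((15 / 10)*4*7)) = 1171 / 5040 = 0.23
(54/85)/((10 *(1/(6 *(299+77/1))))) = 60912/425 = 143.32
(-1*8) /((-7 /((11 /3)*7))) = 29.33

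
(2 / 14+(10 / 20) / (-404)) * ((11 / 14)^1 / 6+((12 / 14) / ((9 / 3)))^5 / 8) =7064553 / 380241568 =0.02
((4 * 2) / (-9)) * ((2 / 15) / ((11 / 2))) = -32 / 1485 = -0.02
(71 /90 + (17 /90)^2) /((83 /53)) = 353987 /672300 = 0.53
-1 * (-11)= 11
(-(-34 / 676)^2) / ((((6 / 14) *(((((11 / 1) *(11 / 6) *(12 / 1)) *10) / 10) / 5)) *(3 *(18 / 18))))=-0.00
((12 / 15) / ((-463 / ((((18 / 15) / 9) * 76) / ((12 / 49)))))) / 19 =-392 / 104175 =-0.00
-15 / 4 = -3.75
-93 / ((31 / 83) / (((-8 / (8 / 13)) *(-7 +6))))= -3237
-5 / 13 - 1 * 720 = -720.38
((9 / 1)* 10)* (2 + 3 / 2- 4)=-45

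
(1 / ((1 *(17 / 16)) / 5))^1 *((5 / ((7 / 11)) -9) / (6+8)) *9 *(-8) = 23040 / 833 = 27.66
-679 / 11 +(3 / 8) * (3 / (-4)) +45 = -5987 / 352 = -17.01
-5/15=-1/3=-0.33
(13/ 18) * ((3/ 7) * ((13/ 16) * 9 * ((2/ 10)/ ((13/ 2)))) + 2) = 7631/ 5040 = 1.51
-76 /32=-2.38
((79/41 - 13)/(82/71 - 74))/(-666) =-16117/70613316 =-0.00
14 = 14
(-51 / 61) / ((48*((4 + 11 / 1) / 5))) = -17 / 2928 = -0.01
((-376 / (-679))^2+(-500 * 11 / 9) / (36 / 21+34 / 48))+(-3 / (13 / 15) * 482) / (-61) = -9114512323162 / 40582211943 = -224.59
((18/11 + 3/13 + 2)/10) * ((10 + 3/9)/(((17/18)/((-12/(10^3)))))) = -154287/3038750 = -0.05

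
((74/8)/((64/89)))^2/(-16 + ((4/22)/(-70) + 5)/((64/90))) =-834976373/45277184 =-18.44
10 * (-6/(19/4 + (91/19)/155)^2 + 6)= 60661227220/1057276587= 57.37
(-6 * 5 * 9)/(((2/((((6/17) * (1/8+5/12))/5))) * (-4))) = 1.29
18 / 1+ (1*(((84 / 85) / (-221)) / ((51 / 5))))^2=73426485682 / 4079249161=18.00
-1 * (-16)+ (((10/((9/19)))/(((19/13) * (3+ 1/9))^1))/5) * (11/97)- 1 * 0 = 21871/1358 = 16.11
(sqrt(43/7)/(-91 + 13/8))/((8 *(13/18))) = -18 *sqrt(301)/65065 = -0.00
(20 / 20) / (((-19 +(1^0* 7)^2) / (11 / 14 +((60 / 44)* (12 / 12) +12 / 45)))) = 5581 / 69300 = 0.08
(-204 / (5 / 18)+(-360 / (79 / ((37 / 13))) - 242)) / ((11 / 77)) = -35562898 / 5135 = -6925.59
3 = 3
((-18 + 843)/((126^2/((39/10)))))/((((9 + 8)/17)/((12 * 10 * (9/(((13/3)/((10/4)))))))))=12375/98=126.28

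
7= 7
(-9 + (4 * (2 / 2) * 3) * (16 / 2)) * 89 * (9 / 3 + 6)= 69687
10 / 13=0.77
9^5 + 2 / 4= 118099 / 2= 59049.50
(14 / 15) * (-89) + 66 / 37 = -45112 / 555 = -81.28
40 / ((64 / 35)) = 175 / 8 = 21.88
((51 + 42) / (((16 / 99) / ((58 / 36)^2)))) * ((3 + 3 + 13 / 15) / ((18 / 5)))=29538443 / 10368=2849.00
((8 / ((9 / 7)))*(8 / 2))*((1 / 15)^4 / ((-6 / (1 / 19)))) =-112 / 25970625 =-0.00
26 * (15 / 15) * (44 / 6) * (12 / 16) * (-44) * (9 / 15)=-18876 / 5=-3775.20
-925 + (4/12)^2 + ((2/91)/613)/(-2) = -464337701/502047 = -924.89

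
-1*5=-5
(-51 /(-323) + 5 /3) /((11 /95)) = 520 /33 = 15.76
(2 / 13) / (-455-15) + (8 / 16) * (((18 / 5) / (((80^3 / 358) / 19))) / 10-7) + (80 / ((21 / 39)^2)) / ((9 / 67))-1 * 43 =6924023355465659 / 3448972800000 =2007.56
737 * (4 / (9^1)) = 2948 / 9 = 327.56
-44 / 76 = -11 / 19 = -0.58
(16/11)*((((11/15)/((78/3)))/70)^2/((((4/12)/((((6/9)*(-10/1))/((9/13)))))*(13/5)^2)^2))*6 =8800/340075827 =0.00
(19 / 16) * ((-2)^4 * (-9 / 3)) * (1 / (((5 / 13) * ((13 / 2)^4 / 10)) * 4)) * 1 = -456 / 2197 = -0.21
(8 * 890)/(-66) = -3560/33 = -107.88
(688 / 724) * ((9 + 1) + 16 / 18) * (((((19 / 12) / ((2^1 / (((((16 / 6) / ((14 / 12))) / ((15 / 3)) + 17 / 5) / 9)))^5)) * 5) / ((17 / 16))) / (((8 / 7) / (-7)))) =-36765 / 172312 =-0.21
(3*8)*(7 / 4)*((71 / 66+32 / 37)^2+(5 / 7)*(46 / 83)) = 14419742021 / 82493202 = 174.80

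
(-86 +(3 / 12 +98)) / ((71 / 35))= 1715 / 284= 6.04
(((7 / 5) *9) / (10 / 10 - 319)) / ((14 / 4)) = -3 / 265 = -0.01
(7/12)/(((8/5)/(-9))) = -105/32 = -3.28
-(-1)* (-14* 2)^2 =784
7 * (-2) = -14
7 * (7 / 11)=49 / 11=4.45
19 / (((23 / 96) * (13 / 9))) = 16416 / 299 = 54.90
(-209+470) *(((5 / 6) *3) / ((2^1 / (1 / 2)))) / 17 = 1305 / 136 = 9.60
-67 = -67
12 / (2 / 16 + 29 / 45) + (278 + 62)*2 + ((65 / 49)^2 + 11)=471110852 / 665077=708.36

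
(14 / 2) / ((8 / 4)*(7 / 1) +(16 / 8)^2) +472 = 8503 / 18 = 472.39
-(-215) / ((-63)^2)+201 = 797984 / 3969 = 201.05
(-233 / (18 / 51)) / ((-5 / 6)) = 3961 / 5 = 792.20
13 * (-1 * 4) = -52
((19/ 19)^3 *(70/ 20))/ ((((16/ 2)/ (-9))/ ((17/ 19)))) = -1071/ 304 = -3.52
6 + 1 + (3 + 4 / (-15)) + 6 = 15.73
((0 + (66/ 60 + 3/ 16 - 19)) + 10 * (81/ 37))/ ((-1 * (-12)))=12371/ 35520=0.35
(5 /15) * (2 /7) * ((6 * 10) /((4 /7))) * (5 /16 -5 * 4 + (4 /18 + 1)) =-13295 /72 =-184.65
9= 9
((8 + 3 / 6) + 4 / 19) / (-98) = -331 / 3724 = -0.09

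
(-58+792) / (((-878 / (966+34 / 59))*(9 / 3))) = -20929276 / 77703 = -269.35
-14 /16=-7 /8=-0.88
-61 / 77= -0.79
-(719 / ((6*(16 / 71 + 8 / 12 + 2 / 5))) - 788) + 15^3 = 11201331 / 2752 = 4070.25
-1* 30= -30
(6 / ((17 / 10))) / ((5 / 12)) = 144 / 17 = 8.47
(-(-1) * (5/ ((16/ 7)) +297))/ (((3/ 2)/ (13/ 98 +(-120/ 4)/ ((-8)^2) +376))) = 939913089/ 12544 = 74929.30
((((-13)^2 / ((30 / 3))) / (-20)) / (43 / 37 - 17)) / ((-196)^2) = 6253 / 4502355200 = 0.00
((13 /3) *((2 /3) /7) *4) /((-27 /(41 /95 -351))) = 3463616 /161595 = 21.43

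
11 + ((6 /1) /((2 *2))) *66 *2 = 209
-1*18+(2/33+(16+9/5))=-0.14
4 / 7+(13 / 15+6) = 781 / 105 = 7.44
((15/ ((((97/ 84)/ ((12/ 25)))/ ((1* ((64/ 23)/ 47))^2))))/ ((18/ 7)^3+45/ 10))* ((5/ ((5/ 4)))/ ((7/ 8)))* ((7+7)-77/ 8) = 3776446464/ 185781333463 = 0.02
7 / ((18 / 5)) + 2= 71 / 18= 3.94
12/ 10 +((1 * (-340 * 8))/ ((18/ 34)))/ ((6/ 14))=-11986.95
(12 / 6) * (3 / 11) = 6 / 11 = 0.55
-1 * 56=-56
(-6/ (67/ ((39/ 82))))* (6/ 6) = -117/ 2747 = -0.04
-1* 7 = -7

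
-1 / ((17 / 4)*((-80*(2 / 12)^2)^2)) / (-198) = 0.00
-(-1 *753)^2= -567009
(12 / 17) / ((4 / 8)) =1.41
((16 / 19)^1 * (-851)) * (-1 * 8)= 108928 / 19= 5733.05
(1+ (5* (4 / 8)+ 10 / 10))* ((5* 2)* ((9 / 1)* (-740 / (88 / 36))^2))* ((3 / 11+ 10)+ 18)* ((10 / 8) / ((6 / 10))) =2909796665625 / 1331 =2186173302.50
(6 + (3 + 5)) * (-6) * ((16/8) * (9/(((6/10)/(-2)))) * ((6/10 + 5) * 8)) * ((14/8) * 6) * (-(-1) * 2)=4741632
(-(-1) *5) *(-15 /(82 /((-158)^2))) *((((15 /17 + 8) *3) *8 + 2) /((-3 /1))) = 1141478900 /697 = 1637702.87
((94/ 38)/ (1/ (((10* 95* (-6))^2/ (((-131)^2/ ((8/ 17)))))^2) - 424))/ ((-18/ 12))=111412108800000000/ 28644764228489522831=0.00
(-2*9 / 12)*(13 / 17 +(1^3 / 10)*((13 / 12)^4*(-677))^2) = -6355897673249033 / 48731258880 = -130427.53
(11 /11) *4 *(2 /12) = 2 /3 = 0.67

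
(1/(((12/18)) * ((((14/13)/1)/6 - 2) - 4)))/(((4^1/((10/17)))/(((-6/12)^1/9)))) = 65/30872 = 0.00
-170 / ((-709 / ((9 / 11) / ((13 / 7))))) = 10710 / 101387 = 0.11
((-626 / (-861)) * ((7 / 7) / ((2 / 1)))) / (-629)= -313 / 541569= -0.00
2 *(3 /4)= 3 /2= 1.50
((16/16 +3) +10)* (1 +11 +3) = 210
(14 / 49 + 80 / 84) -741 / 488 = -0.28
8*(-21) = -168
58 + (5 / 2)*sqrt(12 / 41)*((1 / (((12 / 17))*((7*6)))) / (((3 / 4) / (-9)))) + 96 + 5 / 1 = 159 - 85*sqrt(123) / 1722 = 158.45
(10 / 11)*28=280 / 11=25.45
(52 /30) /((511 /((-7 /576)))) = -13 /315360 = -0.00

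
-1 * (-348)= 348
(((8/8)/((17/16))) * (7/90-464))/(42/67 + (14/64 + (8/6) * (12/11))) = -7877622016/41498955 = -189.83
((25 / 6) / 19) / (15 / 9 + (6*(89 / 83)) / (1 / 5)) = 83 / 12806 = 0.01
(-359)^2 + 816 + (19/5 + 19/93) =60310967/465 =129701.00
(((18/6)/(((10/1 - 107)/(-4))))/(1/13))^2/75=8112/235225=0.03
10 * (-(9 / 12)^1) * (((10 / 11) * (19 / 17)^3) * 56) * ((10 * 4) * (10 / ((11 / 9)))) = -103708080000 / 594473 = -174453.81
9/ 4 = 2.25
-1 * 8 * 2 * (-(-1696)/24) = -3392/3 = -1130.67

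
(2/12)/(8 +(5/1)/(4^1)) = 0.02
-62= -62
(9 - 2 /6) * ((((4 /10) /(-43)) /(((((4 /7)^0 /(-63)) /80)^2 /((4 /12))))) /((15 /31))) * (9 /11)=-545965056 /473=-1154260.16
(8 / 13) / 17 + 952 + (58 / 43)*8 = 9149744 / 9503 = 962.83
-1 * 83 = -83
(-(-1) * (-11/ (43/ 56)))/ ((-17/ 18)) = 15.17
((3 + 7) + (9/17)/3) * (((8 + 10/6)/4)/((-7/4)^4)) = 321088/122451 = 2.62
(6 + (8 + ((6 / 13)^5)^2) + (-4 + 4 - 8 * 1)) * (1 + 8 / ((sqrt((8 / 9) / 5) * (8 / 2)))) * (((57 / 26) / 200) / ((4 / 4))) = 0.38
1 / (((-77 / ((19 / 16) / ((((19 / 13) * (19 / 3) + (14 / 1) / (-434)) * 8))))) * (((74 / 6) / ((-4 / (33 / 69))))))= 1584999 / 11183760896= 0.00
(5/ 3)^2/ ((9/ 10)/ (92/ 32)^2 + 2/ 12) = 132250/ 13119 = 10.08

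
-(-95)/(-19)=-5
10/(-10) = -1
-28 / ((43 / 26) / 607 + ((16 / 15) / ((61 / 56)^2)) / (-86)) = 1060570285320 / 292736881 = 3622.95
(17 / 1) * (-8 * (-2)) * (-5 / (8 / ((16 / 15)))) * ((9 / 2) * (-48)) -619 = 38549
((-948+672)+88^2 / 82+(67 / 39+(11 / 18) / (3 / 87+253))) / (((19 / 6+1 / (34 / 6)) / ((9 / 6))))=-80.69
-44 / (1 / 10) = -440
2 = 2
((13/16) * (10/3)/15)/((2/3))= 13/48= 0.27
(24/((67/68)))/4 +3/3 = 475/67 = 7.09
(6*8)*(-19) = -912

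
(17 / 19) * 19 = 17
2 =2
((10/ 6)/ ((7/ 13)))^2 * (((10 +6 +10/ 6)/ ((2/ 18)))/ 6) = 223925/ 882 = 253.88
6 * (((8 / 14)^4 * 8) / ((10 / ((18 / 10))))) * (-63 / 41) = -497664 / 351575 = -1.42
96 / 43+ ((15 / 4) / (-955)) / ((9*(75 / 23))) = 16501411 / 7391700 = 2.23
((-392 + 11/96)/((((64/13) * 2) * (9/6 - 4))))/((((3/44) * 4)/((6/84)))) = 5379803/1290240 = 4.17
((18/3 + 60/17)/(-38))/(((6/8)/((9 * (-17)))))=972/19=51.16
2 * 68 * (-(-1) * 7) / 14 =68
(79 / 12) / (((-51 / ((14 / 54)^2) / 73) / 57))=-36.10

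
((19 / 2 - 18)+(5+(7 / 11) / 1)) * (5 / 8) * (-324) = 25515 / 44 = 579.89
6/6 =1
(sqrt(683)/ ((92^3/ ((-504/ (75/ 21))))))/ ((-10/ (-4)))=-441 * sqrt(683)/ 6083500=-0.00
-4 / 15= -0.27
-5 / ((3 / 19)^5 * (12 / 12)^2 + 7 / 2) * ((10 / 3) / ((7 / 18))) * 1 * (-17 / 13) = 25256209800 / 1577319289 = 16.01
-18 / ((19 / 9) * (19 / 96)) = -15552 / 361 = -43.08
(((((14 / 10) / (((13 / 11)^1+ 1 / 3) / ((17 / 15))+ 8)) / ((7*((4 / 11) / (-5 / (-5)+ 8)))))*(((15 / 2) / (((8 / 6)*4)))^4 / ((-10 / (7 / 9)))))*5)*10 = -6560544375 / 813694976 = -8.06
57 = 57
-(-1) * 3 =3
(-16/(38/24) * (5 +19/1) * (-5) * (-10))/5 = -46080/19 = -2425.26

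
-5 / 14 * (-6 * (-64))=-960 / 7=-137.14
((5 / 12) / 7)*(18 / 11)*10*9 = 675 / 77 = 8.77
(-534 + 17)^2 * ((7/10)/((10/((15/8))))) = 5613069/160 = 35081.68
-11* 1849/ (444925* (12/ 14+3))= -142373/ 12012975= -0.01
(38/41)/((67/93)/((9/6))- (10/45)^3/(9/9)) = 429381/217423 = 1.97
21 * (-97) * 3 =-6111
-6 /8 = -3 /4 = -0.75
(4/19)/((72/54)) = 3/19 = 0.16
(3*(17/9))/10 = 0.57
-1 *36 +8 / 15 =-532 / 15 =-35.47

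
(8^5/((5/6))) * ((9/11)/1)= 1769472/55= 32172.22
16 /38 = 8 /19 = 0.42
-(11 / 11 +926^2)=-857477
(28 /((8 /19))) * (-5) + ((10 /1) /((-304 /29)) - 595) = -141125 /152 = -928.45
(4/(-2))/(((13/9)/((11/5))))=-198/65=-3.05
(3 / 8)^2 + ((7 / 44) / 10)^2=13637 / 96800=0.14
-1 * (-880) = 880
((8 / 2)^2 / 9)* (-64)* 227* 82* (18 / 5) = -38121472 / 5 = -7624294.40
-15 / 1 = -15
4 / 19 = 0.21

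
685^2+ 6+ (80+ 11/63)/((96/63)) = 45051227/96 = 469283.61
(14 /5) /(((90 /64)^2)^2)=14680064 /20503125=0.72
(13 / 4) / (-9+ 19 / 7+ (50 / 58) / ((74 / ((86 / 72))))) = -135198 / 260903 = -0.52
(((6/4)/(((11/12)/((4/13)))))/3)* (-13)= -24/11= -2.18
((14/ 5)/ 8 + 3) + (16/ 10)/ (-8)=63/ 20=3.15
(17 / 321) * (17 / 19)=289 / 6099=0.05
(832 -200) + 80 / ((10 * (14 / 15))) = 4484 / 7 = 640.57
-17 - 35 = -52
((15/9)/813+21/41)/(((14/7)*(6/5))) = 0.21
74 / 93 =0.80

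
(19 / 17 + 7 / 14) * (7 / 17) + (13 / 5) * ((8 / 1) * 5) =60497 / 578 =104.67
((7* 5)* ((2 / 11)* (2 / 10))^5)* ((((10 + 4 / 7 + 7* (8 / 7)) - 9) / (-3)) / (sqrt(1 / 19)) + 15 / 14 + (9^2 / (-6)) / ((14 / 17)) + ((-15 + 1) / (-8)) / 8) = -3383 / 100656875 - 2144* sqrt(19) / 301970625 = -0.00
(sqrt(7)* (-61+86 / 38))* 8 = -8928* sqrt(7) / 19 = -1243.22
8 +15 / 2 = 31 / 2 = 15.50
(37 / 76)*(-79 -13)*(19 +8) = -22977 / 19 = -1209.32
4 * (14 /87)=56 /87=0.64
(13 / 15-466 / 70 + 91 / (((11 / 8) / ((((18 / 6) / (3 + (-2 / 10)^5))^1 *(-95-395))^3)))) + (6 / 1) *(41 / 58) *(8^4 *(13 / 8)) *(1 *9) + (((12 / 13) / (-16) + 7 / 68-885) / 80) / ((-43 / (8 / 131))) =-1555285619930565229960573651927 / 199690961318203825470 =-7788462781.01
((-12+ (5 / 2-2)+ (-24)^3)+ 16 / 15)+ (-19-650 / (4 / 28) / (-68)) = -3515563 / 255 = -13786.52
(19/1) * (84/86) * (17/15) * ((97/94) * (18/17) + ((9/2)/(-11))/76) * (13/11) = 26434863/978164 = 27.02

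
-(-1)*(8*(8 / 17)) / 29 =64 / 493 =0.13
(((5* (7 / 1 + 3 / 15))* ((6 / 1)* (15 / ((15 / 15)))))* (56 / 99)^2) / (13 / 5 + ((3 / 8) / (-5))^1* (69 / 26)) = 130457600 / 302137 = 431.78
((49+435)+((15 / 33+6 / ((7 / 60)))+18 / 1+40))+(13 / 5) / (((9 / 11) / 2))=2079827 / 3465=600.24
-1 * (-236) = 236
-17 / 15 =-1.13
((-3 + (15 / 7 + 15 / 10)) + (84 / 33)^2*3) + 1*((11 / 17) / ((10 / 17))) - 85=-270274 / 4235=-63.82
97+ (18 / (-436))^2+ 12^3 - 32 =1793.00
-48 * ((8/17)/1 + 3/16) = -537/17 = -31.59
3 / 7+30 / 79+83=46346 / 553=83.81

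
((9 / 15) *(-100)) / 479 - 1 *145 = -69515 / 479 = -145.13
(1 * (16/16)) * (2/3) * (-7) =-14/3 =-4.67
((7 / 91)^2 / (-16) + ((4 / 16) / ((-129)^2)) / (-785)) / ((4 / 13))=-13063861 / 10868569920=-0.00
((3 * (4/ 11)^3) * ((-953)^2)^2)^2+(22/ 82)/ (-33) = 3084968784532599329579995113431/ 217902003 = 14157597186165376045579.51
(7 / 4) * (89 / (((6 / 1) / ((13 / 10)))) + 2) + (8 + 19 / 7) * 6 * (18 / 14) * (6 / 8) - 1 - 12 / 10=1141139 / 11760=97.04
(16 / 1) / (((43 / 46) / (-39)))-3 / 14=-401985 / 602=-667.75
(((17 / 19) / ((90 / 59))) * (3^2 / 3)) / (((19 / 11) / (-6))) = -6.11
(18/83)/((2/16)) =144/83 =1.73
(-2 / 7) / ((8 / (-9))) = 9 / 28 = 0.32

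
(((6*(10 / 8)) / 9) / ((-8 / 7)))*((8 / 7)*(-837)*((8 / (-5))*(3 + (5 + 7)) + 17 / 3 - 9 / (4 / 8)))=-50685 / 2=-25342.50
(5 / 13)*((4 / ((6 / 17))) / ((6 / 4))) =340 / 117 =2.91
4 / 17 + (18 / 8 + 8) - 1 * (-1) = 11.49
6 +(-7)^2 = 55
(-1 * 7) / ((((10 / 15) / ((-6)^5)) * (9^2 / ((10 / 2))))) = 5040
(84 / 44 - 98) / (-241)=1057 / 2651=0.40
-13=-13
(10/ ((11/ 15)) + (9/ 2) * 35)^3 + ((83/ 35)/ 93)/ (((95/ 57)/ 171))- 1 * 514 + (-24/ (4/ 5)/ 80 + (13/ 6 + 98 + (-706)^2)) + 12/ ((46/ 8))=2745332689090652/ 498226575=5510209.26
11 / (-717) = -11 / 717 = -0.02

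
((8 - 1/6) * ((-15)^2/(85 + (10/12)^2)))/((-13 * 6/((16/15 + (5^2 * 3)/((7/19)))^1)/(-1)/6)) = 18178002/56147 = 323.76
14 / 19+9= 185 / 19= 9.74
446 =446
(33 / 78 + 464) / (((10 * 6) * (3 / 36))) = 2415 / 26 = 92.88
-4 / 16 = -1 / 4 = -0.25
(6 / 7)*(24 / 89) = 144 / 623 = 0.23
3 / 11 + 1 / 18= 65 / 198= 0.33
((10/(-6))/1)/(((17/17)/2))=-10/3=-3.33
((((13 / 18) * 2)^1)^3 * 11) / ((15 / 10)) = 48334 / 2187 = 22.10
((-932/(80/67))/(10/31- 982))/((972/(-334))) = -80818147/295799040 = -0.27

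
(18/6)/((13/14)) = 42/13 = 3.23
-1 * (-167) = 167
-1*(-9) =9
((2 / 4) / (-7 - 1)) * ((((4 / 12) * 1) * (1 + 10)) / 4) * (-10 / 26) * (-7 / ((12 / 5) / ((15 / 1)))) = -9625 / 9984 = -0.96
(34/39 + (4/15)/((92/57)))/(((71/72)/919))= 966.44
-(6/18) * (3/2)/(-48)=1/96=0.01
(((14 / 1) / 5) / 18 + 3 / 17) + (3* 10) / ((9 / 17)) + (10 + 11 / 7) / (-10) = 598063 / 10710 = 55.84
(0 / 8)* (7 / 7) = 0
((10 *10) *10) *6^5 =7776000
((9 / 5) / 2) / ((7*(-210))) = -3 / 4900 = -0.00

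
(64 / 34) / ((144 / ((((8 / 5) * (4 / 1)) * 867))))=1088 / 15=72.53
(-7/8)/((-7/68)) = 17/2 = 8.50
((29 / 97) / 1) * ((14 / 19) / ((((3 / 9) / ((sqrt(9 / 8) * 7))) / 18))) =115101 * sqrt(2) / 1843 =88.32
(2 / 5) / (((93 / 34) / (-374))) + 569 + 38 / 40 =958379 / 1860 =515.26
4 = 4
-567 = -567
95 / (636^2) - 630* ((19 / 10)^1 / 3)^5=-3042959782 / 47401875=-64.19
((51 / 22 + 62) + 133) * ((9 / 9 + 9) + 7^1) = 73797 / 22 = 3354.41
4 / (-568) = -1 / 142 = -0.01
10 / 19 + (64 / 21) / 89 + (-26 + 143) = 117.56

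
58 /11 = 5.27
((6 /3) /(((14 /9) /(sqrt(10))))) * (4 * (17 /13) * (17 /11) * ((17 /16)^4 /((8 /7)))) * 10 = 1086190605 * sqrt(10) /9371648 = 366.51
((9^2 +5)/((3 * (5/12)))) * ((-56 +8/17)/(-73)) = 324736/6205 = 52.33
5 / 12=0.42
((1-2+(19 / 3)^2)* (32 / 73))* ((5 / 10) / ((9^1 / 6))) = 11264 / 1971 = 5.71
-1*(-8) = 8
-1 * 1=-1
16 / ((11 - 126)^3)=-16 / 1520875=-0.00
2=2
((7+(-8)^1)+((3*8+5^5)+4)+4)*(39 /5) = 123084 /5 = 24616.80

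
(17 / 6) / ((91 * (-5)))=-17 / 2730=-0.01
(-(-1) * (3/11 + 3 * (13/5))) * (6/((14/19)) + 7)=122.24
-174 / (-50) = 87 / 25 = 3.48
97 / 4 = 24.25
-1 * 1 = -1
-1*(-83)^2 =-6889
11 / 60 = 0.18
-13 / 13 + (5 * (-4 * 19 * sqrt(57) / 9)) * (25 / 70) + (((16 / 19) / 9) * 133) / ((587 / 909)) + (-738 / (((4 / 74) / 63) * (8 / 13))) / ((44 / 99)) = -59073143181 / 18784-950 * sqrt(57) / 63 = -3144978.79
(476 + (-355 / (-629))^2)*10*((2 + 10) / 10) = 2261413692 / 395641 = 5715.82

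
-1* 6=-6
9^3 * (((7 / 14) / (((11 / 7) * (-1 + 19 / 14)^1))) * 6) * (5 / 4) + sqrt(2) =sqrt(2) + 107163 / 22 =4872.46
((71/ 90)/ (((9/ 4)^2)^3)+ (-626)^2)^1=9371653944628/ 23914845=391876.01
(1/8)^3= 1/512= 0.00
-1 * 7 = -7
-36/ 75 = -12/ 25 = -0.48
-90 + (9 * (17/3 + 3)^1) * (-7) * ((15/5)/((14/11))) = -1377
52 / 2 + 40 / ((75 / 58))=854 / 15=56.93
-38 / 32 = -19 / 16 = -1.19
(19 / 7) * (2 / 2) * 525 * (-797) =-1135725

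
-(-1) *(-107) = -107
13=13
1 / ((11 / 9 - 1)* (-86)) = -9 / 172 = -0.05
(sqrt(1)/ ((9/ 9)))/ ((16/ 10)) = 5/ 8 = 0.62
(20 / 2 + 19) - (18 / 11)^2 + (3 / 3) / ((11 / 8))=3273 / 121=27.05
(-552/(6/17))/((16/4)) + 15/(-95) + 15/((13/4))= -95476/247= -386.54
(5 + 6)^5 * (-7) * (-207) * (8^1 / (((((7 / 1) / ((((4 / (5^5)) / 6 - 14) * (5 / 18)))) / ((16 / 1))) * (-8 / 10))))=7778644766464 / 375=20743052710.57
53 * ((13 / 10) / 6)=689 / 60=11.48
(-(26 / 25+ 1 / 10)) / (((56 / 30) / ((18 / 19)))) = -81 / 140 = -0.58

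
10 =10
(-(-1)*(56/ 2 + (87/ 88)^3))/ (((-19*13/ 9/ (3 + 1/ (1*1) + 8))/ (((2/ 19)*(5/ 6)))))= -1.11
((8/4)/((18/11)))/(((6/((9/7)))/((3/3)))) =11/42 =0.26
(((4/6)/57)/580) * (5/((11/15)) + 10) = 37/109098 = 0.00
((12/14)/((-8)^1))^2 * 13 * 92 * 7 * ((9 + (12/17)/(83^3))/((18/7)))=26157543477/77763032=336.38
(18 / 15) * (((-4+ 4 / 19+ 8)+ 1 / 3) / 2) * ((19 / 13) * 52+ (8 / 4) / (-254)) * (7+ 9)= 39993744 / 12065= 3314.86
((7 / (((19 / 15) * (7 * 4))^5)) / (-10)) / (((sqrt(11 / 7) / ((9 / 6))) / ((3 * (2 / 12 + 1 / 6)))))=-455625 * sqrt(77) / 267863042822144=-0.00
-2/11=-0.18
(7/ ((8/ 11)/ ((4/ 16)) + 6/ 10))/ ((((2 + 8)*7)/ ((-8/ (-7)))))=44/ 1351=0.03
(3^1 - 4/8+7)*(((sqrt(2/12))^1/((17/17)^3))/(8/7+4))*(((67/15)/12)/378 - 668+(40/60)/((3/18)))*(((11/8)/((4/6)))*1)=-1032.77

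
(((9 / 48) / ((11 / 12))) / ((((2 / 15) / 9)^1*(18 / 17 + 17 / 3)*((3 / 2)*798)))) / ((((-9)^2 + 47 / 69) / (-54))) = -12826755 / 11312782096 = -0.00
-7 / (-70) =1 / 10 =0.10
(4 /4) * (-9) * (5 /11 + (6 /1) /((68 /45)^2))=-705465 /25432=-27.74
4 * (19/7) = 76/7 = 10.86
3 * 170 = 510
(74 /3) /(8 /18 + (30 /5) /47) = 43.12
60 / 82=30 / 41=0.73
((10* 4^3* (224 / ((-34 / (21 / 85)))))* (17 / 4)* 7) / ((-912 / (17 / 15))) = 10976 / 285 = 38.51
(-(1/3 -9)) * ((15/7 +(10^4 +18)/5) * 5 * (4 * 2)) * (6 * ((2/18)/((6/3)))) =14601808/63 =231774.73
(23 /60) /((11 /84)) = 161 /55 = 2.93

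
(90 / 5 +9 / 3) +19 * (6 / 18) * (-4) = -13 / 3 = -4.33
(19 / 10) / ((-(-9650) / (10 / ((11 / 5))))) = 19 / 21230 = 0.00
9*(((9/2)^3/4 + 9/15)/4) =33669/640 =52.61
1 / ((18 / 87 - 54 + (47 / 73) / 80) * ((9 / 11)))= -1862960 / 81981333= -0.02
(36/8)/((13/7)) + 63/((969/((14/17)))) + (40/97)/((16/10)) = 37866119/13848302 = 2.73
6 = 6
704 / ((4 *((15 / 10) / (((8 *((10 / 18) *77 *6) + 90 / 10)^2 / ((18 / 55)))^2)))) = 390057394302528218200 / 19683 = 19816968668522492.41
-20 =-20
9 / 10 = 0.90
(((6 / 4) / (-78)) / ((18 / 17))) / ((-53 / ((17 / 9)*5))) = 1445 / 446472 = 0.00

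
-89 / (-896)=89 / 896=0.10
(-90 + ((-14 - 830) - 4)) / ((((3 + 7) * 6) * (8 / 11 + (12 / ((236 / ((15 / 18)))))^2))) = -35916958 / 1675005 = -21.44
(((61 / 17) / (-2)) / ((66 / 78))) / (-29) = 793 / 10846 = 0.07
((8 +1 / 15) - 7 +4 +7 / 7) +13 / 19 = 1924 / 285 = 6.75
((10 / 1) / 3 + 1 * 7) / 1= 31 / 3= 10.33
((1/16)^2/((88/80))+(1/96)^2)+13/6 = 2.17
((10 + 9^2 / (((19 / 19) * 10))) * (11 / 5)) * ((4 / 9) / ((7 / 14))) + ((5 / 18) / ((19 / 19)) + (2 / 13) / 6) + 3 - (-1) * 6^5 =15238663 / 1950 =7814.70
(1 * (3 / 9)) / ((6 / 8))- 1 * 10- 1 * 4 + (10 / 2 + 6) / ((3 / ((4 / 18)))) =-344 / 27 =-12.74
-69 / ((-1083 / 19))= 23 / 19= 1.21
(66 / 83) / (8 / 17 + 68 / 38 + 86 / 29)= 103037 / 677114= 0.15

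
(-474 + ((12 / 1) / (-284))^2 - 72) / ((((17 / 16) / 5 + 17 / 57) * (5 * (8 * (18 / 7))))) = -122022047 / 11740489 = -10.39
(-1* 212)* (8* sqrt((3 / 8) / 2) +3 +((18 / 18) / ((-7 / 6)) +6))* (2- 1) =-12084 / 7- 424* sqrt(3) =-2460.68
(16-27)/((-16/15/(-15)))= -2475/16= -154.69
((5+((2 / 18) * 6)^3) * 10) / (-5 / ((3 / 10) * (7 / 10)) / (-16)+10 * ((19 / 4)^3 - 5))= 64064 / 1237671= 0.05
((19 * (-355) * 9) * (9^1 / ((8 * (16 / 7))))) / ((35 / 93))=-10162017 / 128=-79390.76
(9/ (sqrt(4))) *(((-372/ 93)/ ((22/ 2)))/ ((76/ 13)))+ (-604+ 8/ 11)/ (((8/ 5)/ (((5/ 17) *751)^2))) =-1111117236969/ 60401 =-18395676.18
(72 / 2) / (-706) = -18 / 353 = -0.05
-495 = -495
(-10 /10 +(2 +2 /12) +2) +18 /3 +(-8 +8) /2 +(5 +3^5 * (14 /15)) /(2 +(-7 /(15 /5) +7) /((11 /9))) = 47047 /960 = 49.01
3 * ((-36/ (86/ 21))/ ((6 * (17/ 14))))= -3.62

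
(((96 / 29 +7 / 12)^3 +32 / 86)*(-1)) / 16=-107650303697 / 28995204096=-3.71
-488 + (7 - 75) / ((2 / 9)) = -794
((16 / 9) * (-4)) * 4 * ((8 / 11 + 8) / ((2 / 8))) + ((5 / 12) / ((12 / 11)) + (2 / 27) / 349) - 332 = -2196759557 / 1658448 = -1324.59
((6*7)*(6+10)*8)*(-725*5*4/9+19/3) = -25881856/3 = -8627285.33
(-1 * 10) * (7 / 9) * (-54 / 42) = 10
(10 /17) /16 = 5 /136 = 0.04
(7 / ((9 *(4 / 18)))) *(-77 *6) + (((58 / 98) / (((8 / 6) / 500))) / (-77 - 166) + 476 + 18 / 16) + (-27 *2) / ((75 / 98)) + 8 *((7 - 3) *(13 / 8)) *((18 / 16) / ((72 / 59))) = -1847031031 / 1587600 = -1163.41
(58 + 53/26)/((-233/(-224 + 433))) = -326249/6058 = -53.85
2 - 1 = 1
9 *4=36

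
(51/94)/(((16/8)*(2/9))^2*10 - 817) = -4131/6205598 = -0.00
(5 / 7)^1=5 / 7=0.71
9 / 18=1 / 2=0.50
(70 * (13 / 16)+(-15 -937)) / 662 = -7161 / 5296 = -1.35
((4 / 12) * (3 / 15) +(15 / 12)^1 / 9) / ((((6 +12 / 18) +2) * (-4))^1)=-37 / 6240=-0.01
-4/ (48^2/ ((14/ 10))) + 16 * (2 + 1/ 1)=138233/ 2880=48.00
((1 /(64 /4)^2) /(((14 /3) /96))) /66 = 3 /2464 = 0.00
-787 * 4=-3148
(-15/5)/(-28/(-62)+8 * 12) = -93/2990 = -0.03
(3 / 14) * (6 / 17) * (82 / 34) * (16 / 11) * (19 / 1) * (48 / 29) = 5384448 / 645337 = 8.34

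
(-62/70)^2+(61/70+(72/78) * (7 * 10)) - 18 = 1537441/31850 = 48.27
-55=-55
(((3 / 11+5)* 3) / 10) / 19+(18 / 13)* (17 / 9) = 36661 / 13585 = 2.70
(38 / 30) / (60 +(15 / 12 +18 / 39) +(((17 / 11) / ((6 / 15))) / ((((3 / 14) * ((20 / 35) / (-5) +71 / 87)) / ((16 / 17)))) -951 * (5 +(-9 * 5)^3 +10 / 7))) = 162574412 / 11121867059691915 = 0.00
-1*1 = -1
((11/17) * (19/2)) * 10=1045/17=61.47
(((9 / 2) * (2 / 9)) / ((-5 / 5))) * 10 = -10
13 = 13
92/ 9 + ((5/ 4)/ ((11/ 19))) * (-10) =-2251/ 198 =-11.37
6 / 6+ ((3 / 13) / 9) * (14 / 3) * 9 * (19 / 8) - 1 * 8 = -231 / 52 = -4.44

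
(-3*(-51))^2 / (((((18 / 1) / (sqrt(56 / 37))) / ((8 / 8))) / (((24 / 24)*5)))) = 13005*sqrt(518) / 37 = 7999.70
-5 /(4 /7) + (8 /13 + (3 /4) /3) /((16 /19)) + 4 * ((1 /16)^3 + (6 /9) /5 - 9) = -8623789 /199680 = -43.19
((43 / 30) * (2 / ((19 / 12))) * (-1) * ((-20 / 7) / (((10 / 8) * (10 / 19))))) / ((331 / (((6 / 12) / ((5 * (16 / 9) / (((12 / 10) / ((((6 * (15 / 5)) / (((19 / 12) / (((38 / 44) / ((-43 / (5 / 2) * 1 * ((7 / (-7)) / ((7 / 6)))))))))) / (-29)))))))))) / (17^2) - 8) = -2045533908 / 2182580575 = -0.9372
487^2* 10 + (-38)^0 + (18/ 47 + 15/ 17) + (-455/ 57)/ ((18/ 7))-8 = 1944242552113/ 819774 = 2371681.16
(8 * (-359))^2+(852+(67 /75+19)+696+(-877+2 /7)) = 4330764469 /525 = 8249075.18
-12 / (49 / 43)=-516 / 49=-10.53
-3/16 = -0.19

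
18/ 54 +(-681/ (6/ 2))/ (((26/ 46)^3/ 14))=-115997981/ 6591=-17599.45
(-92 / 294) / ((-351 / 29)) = 1334 / 51597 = 0.03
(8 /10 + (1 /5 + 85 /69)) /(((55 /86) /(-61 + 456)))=95116 /69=1378.49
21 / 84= 1 / 4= 0.25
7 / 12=0.58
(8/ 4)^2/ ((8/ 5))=5/ 2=2.50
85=85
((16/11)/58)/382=4/60929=0.00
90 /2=45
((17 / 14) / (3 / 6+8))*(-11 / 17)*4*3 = -132 / 119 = -1.11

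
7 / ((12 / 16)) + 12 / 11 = 344 / 33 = 10.42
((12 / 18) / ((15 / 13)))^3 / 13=1352 / 91125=0.01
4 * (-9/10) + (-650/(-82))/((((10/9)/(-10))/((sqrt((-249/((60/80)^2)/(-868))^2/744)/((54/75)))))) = -18/5 - 674375 * sqrt(186)/4964526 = -5.45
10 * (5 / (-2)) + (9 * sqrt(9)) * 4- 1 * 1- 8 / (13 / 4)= 1034 / 13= 79.54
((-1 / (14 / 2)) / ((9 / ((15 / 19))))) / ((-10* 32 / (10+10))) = 5 / 6384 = 0.00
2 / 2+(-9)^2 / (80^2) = 6481 / 6400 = 1.01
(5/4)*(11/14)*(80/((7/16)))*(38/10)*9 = 300960/49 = 6142.04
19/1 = 19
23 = 23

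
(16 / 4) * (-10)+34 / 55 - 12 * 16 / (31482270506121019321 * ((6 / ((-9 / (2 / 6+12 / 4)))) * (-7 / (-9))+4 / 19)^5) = -6737767668115867039265879491868200899 / 171088283354742699522966810402488320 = -39.38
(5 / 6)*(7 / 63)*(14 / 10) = 7 / 54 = 0.13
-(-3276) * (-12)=-39312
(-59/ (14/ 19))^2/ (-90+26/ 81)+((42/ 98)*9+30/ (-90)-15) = -82.97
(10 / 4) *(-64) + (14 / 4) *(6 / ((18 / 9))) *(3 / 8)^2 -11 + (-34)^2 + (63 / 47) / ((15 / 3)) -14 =29260159 / 30080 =972.74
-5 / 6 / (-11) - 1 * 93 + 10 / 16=-24367 / 264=-92.30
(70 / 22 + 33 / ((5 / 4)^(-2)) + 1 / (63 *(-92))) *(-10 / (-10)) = 13961071 / 255024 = 54.74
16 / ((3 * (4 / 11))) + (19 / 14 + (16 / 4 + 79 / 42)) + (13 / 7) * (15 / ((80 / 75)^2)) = 249385 / 5376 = 46.39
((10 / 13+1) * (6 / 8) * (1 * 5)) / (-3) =-115 / 52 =-2.21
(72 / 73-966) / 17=-70446 / 1241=-56.77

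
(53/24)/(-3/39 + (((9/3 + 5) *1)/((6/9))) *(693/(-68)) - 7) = -11713/686184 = -0.02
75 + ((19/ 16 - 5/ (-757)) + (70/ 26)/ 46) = 276147997/ 3621488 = 76.25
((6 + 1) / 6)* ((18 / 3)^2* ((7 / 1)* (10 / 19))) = 2940 / 19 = 154.74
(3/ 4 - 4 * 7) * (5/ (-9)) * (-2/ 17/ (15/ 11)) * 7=-8393/ 918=-9.14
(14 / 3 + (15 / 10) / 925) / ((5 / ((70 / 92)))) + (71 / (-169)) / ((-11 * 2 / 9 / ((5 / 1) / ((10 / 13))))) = 16679771 / 9126975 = 1.83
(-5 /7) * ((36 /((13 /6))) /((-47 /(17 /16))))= 2295 /8554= 0.27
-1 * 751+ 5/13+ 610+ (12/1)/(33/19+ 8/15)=-1138256/8411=-135.33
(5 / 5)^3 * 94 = 94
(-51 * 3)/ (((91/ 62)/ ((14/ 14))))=-9486/ 91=-104.24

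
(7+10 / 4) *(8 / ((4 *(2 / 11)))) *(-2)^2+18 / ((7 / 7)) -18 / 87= 12638 / 29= 435.79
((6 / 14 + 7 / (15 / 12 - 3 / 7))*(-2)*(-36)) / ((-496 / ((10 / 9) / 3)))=-7205 / 14973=-0.48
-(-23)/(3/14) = 322/3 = 107.33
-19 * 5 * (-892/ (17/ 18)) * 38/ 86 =28981080/ 731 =39645.80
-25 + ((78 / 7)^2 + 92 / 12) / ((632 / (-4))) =-600029 / 23226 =-25.83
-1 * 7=-7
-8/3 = -2.67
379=379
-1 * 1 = -1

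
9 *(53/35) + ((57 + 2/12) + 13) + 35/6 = 3137/35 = 89.63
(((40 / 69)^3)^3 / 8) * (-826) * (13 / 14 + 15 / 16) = -50507776000000000 / 35452087835576229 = -1.42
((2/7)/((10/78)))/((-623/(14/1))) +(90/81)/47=-34838/1317645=-0.03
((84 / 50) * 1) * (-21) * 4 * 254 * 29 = -25987248 / 25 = -1039489.92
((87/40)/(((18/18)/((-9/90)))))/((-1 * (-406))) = -3/5600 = -0.00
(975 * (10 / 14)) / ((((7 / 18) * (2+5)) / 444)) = 38961000 / 343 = 113588.92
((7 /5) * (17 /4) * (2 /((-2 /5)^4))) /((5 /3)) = 8925 /32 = 278.91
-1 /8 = -0.12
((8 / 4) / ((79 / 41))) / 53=82 / 4187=0.02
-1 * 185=-185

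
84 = 84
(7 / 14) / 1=1 / 2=0.50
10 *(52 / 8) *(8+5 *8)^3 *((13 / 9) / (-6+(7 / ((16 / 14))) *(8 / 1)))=10383360 / 43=241473.49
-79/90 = -0.88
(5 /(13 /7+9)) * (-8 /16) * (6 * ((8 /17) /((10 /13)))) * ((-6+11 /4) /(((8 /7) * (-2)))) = -24843 /20672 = -1.20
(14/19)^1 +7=147/19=7.74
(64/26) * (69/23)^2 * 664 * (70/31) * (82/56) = 19601280/403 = 48638.41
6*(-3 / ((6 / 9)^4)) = -91.12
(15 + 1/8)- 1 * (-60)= 601/8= 75.12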